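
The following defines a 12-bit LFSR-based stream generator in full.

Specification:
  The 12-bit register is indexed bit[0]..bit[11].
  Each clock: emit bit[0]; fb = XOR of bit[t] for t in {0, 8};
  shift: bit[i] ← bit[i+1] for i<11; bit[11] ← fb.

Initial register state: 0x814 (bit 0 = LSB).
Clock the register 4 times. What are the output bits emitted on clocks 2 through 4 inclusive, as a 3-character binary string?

reg_0 = 0x814
clock 1: out=0, reg = 0x40A
clock 2: out=0, reg = 0x205
clock 3: out=1, reg = 0x902
clock 4: out=0, reg = 0xC81

010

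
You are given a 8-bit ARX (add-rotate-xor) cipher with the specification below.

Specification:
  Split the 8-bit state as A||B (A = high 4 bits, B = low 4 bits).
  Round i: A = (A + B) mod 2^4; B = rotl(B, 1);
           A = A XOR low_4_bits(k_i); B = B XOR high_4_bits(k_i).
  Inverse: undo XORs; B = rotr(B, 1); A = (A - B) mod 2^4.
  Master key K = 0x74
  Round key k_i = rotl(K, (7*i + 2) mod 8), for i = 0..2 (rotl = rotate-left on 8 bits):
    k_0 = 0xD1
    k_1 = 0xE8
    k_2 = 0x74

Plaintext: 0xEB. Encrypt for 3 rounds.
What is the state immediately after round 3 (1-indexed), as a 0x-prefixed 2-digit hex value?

0x10

s_0 = plaintext = 0xEB
s_1 = Round(s_0, k_0) = 0x8A
s_2 = Round(s_1, k_1) = 0xAB
s_3 = Round(s_2, k_2) = 0x10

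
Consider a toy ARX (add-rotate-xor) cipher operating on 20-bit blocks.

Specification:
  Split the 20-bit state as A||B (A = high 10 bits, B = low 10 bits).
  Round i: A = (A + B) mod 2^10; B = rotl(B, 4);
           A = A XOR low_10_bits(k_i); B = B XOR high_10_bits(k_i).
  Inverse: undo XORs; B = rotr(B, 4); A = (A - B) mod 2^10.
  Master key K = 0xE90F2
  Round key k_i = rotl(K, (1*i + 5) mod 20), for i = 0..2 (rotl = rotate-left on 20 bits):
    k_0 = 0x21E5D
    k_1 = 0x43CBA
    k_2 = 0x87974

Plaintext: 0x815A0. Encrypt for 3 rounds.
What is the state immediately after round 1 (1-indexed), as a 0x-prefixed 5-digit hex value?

s_0 = plaintext = 0x815A0
s_1 = Round(s_0, k_0) = 0x7E281
s_2 = Round(s_1, k_1) = 0x30D15
s_3 = Round(s_2, k_2) = 0x2B34A

0x7E281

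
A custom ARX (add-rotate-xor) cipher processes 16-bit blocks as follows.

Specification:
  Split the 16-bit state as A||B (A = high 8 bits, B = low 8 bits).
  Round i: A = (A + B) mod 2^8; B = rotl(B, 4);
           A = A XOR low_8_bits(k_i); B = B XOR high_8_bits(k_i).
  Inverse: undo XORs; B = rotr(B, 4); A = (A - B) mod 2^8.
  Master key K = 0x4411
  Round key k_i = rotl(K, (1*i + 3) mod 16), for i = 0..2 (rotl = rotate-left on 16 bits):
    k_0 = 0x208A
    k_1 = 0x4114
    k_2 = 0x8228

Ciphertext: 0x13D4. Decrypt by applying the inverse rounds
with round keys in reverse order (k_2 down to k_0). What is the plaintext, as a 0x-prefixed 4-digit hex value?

0xE426

s_0 = ciphertext = 0x13D4
s_1 = InvRound(s_0, k_2) = 0xD665
s_2 = InvRound(s_1, k_1) = 0x8042
s_3 = InvRound(s_2, k_0) = 0xE426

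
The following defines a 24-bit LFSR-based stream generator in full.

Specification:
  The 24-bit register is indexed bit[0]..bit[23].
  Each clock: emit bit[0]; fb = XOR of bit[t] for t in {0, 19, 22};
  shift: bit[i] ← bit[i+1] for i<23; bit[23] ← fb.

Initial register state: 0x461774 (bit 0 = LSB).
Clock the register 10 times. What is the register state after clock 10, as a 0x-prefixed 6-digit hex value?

reg_0 = 0x461774
clock 1: out=0, reg = 0xA30BBA
clock 2: out=0, reg = 0x5185DD
clock 3: out=1, reg = 0x28C2EE
clock 4: out=0, reg = 0x946177
clock 5: out=1, reg = 0xCA30BB
clock 6: out=1, reg = 0xE5185D
clock 7: out=1, reg = 0x728C2E
clock 8: out=0, reg = 0xB94617
clock 9: out=1, reg = 0x5CA30B
clock 10: out=1, reg = 0xAE5185

0xAE5185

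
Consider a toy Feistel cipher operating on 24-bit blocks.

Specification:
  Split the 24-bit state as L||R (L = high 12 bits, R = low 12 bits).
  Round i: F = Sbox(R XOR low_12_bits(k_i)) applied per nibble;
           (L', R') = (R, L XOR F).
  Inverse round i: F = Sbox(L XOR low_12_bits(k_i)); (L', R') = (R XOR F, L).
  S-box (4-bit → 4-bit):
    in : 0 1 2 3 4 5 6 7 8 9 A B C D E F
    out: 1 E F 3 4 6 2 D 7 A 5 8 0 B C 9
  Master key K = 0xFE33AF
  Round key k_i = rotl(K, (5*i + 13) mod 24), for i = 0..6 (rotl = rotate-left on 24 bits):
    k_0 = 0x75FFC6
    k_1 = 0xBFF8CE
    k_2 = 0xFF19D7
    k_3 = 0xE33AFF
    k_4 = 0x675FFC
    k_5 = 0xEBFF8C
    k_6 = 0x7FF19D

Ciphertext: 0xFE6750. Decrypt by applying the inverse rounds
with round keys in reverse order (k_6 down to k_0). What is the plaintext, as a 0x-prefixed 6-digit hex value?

0x5E0E94

s_0 = ciphertext = 0xFE6750
s_1 = InvRound(s_0, k_6) = 0xB88FE6
s_2 = InvRound(s_1, k_5) = 0xBF2B88
s_3 = InvRound(s_2, k_4) = 0xF94BF2
s_4 = InvRound(s_3, k_3) = 0xDDAF94
s_5 = InvRound(s_4, k_2) = 0xB8FDDA
s_6 = InvRound(s_5, k_1) = 0xE94B8F
s_7 = InvRound(s_6, k_0) = 0x5E0E94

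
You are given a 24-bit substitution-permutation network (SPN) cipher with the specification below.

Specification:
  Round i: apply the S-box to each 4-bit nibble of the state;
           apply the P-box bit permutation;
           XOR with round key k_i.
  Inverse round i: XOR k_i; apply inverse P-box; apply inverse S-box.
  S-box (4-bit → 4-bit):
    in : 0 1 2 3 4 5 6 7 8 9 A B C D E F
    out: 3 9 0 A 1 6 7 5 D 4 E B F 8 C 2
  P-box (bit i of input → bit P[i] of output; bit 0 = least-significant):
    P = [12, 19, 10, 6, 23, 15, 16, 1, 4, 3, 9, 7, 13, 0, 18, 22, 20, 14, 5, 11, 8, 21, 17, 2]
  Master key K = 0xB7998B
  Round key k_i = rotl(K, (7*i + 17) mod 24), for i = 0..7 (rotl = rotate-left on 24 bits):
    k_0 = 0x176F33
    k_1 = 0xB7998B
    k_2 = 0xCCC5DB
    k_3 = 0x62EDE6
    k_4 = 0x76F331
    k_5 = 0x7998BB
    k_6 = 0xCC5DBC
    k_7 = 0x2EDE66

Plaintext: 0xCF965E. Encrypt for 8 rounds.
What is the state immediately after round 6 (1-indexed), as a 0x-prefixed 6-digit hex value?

s_0 = plaintext = 0xCF965E
s_1 = Round(s_0, k_0) = 0x30A86F
s_2 = Round(s_1, k_1) = 0x4A5B1E
s_3 = Round(s_2, k_2) = 0x488820
s_4 = Round(s_3, k_3) = 0x3ED656
s_5 = Round(s_4, k_4) = 0x1F6D0D
s_6 = Round(s_5, k_5) = 0xFD797E
s_7 = Round(s_6, k_6) = 0x6973FC
s_8 = Round(s_7, k_7) = 0x006B8E

0xFD797E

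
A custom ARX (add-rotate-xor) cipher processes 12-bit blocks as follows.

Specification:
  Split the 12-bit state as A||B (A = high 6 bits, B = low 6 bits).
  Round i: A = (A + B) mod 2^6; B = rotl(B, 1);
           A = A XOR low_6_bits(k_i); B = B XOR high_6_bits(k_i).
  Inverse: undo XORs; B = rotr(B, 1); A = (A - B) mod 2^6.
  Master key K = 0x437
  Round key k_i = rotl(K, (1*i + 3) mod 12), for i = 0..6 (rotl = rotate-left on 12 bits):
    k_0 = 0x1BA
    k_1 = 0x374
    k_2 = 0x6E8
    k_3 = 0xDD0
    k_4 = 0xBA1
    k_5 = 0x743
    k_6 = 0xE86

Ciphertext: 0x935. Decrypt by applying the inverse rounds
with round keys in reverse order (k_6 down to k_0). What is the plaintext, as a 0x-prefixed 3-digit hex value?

0x4B3

s_0 = ciphertext = 0x935
s_1 = InvRound(s_0, k_6) = 0xEE7
s_2 = InvRound(s_1, k_5) = 0x6DD
s_3 = InvRound(s_2, k_4) = 0x079
s_4 = InvRound(s_3, k_3) = 0x287
s_5 = InvRound(s_4, k_2) = 0x50E
s_6 = InvRound(s_5, k_1) = 0xFE1
s_7 = InvRound(s_6, k_0) = 0x4B3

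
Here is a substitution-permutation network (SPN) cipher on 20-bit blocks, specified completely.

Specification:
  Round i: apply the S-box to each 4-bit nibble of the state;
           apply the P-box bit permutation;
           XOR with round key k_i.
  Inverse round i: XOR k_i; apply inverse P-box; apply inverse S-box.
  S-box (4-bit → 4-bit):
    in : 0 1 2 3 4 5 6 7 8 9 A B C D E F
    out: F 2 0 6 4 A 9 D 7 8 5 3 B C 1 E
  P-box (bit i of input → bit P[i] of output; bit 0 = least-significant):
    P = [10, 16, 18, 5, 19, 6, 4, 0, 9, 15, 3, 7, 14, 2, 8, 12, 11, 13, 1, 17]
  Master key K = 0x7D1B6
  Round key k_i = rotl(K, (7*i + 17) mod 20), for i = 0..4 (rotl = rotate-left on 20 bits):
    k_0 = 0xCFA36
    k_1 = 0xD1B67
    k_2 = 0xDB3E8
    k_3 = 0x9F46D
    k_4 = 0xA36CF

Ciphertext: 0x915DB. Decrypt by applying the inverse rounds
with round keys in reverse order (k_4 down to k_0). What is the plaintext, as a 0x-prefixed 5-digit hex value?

0xDA045

s_0 = ciphertext = 0x915DB
s_1 = InvRound(s_0, k_4) = 0x53E41
s_2 = InvRound(s_1, k_3) = 0xEB8ED
s_3 = InvRound(s_2, k_2) = 0x63E91
s_4 = InvRound(s_3, k_1) = 0xF398C
s_5 = InvRound(s_4, k_0) = 0xDA045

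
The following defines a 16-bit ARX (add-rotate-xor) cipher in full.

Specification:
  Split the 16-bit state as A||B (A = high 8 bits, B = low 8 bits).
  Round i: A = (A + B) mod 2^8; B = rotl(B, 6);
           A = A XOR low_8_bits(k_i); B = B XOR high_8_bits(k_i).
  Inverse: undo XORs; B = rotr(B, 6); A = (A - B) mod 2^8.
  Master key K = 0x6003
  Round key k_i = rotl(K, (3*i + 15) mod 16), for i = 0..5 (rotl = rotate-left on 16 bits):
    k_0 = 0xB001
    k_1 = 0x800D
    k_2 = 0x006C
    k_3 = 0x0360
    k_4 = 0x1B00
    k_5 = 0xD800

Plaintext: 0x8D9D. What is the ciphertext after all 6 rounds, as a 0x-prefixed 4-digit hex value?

s_0 = plaintext = 0x8D9D
s_1 = Round(s_0, k_0) = 0x2BD7
s_2 = Round(s_1, k_1) = 0x0F75
s_3 = Round(s_2, k_2) = 0xE85D
s_4 = Round(s_3, k_3) = 0x2554
s_5 = Round(s_4, k_4) = 0x790E
s_6 = Round(s_5, k_5) = 0x875B

0x875B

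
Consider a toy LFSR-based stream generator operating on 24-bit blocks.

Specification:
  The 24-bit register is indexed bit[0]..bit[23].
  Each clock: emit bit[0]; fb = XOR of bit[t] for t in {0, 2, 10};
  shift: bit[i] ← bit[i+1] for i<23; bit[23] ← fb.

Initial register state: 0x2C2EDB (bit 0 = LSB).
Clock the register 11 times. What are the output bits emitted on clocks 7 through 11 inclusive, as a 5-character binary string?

11011

reg_0 = 0x2C2EDB
clock 1: out=1, reg = 0x16176D
clock 2: out=1, reg = 0x8B0BB6
clock 3: out=0, reg = 0xC585DB
clock 4: out=1, reg = 0x62C2ED
clock 5: out=1, reg = 0x316176
clock 6: out=0, reg = 0x98B0BB
clock 7: out=1, reg = 0xCC585D
clock 8: out=1, reg = 0x662C2E
clock 9: out=0, reg = 0x331617
clock 10: out=1, reg = 0x998B0B
clock 11: out=1, reg = 0xCCC585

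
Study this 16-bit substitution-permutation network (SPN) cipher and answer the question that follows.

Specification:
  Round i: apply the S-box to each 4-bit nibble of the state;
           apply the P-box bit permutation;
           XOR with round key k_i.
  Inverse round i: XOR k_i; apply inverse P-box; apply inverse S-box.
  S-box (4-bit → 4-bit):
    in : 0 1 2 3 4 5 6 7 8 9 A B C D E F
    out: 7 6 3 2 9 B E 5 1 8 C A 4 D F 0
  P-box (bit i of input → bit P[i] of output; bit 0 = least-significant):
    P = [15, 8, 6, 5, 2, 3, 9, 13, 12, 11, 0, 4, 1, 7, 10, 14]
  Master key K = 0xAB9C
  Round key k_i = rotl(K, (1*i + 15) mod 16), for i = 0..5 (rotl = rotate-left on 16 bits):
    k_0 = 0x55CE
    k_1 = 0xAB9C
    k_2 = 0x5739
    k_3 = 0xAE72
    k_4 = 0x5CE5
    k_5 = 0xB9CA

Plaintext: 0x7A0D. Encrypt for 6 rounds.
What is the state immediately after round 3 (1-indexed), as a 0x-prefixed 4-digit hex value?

s_0 = plaintext = 0x7A0D
s_1 = Round(s_0, k_0) = 0xD3B1
s_2 = Round(s_1, k_1) = 0xC6D6
s_3 = Round(s_2, k_2) = 0x784C
s_4 = Round(s_3, k_3) = 0x9A34
s_5 = Round(s_4, k_4) = 0x9CDC
s_6 = Round(s_5, k_5) = 0xDB8F

0x784C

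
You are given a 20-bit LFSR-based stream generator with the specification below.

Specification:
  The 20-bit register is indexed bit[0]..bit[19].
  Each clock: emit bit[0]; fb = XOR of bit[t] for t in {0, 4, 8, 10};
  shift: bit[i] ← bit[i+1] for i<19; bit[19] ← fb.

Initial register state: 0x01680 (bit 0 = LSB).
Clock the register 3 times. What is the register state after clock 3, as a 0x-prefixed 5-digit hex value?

0x602D0

reg_0 = 0x01680
clock 1: out=0, reg = 0x80B40
clock 2: out=0, reg = 0xC05A0
clock 3: out=0, reg = 0x602D0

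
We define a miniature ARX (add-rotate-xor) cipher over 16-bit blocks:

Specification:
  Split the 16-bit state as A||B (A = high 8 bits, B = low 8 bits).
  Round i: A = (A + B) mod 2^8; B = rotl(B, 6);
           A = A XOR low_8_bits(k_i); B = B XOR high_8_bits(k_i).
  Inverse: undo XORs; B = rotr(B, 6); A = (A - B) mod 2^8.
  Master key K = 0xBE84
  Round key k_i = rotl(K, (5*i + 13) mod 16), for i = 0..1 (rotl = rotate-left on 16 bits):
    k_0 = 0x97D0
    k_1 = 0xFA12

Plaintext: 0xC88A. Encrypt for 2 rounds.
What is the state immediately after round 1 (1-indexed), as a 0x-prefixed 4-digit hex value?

0x8235

s_0 = plaintext = 0xC88A
s_1 = Round(s_0, k_0) = 0x8235
s_2 = Round(s_1, k_1) = 0xA5B7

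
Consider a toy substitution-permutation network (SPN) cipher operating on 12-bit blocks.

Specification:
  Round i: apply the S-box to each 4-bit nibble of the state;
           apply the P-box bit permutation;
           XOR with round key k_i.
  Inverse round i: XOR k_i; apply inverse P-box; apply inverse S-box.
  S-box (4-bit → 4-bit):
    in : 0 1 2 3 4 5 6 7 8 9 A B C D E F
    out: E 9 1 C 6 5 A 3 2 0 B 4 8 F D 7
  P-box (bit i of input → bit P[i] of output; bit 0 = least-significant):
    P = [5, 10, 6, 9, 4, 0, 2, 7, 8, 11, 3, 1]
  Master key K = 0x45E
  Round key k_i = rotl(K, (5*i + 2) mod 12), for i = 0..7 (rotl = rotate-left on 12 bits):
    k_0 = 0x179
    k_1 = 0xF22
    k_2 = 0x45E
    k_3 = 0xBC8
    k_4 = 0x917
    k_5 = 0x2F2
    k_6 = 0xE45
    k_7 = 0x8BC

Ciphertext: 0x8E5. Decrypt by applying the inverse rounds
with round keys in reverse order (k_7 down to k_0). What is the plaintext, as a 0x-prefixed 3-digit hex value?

s_0 = ciphertext = 0x8E5
s_1 = InvRound(s_0, k_7) = 0xB7B
s_2 = InvRound(s_1, k_6) = 0xE57
s_3 = InvRound(s_2, k_5) = 0x807
s_4 = InvRound(s_3, k_4) = 0x229
s_5 = InvRound(s_4, k_3) = 0x765
s_6 = InvRound(s_5, k_2) = 0xE71
s_7 = InvRound(s_6, k_1) = 0x17B
s_8 = InvRound(s_7, k_0) = 0xC99

0xC99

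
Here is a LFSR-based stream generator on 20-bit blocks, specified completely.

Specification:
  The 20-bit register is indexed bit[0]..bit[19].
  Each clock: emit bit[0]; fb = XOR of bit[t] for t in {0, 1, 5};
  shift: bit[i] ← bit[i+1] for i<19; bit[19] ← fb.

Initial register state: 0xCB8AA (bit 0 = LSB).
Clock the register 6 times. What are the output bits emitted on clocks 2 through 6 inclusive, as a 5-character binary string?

10101

reg_0 = 0xCB8AA
clock 1: out=0, reg = 0x65C55
clock 2: out=1, reg = 0xB2E2A
clock 3: out=0, reg = 0x59715
clock 4: out=1, reg = 0xACB8A
clock 5: out=0, reg = 0xD65C5
clock 6: out=1, reg = 0xEB2E2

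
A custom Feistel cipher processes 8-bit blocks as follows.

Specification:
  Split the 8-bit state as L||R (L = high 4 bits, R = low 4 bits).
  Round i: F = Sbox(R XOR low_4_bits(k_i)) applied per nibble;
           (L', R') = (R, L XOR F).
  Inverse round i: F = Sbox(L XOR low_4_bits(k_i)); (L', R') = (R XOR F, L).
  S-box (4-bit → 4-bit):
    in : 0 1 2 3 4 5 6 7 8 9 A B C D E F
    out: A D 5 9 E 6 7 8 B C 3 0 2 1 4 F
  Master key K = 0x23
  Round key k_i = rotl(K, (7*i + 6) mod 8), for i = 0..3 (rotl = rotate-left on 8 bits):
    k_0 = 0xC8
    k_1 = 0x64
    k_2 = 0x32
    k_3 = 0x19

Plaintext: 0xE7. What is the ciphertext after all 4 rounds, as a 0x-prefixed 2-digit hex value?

s_0 = plaintext = 0xE7
s_1 = Round(s_0, k_0) = 0x71
s_2 = Round(s_1, k_1) = 0x11
s_3 = Round(s_2, k_2) = 0x18
s_4 = Round(s_3, k_3) = 0x8C

0x8C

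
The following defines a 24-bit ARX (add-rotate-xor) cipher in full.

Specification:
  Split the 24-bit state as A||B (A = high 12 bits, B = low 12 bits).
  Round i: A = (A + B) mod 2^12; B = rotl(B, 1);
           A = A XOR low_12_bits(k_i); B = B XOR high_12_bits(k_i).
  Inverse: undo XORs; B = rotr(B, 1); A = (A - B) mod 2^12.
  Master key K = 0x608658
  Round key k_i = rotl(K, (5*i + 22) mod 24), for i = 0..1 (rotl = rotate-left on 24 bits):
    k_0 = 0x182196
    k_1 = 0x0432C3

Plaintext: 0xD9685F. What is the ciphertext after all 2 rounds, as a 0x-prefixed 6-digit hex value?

s_0 = plaintext = 0xD9685F
s_1 = Round(s_0, k_0) = 0x46313D
s_2 = Round(s_1, k_1) = 0x763239

0x763239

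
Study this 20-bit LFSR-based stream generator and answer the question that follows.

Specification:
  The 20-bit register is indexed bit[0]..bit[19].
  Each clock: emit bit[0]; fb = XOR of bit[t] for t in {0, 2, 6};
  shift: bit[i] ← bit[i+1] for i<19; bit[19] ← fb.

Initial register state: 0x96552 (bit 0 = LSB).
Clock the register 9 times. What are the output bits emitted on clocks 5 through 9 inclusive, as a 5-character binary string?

reg_0 = 0x96552
clock 1: out=0, reg = 0xCB2A9
clock 2: out=1, reg = 0xE5954
clock 3: out=0, reg = 0x72CAA
clock 4: out=0, reg = 0x39655
clock 5: out=1, reg = 0x9CB2A
clock 6: out=0, reg = 0x4E595
clock 7: out=1, reg = 0x272CA
clock 8: out=0, reg = 0x93965
clock 9: out=1, reg = 0xC9CB2

10101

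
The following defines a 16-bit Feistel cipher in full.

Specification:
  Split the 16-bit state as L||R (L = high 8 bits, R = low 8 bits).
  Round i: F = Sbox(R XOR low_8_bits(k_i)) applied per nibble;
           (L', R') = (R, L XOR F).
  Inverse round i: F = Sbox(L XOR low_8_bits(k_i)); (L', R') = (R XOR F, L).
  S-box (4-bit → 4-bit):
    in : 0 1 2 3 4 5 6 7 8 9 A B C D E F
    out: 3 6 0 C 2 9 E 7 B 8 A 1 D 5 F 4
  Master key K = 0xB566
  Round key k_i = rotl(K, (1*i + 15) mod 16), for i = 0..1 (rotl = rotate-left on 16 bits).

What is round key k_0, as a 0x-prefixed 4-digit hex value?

K = 0xB566
k_0 = rotl(K, (1*0+15) mod 16) = rotl(K, 15) = 0x5AB3

0x5AB3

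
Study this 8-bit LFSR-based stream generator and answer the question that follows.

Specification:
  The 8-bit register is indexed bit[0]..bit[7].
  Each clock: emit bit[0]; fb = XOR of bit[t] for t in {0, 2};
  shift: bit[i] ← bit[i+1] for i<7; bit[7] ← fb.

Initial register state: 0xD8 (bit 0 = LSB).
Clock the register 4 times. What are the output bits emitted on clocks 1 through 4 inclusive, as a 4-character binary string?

reg_0 = 0xD8
clock 1: out=0, reg = 0x6C
clock 2: out=0, reg = 0xB6
clock 3: out=0, reg = 0xDB
clock 4: out=1, reg = 0xED

0001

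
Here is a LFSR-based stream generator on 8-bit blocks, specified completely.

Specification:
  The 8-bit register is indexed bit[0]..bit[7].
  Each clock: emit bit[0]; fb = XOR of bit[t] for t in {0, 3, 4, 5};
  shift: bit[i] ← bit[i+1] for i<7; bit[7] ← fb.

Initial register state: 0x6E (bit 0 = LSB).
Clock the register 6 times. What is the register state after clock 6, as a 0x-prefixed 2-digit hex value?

reg_0 = 0x6E
clock 1: out=0, reg = 0x37
clock 2: out=1, reg = 0x9B
clock 3: out=1, reg = 0xCD
clock 4: out=1, reg = 0x66
clock 5: out=0, reg = 0xB3
clock 6: out=1, reg = 0xD9

0xD9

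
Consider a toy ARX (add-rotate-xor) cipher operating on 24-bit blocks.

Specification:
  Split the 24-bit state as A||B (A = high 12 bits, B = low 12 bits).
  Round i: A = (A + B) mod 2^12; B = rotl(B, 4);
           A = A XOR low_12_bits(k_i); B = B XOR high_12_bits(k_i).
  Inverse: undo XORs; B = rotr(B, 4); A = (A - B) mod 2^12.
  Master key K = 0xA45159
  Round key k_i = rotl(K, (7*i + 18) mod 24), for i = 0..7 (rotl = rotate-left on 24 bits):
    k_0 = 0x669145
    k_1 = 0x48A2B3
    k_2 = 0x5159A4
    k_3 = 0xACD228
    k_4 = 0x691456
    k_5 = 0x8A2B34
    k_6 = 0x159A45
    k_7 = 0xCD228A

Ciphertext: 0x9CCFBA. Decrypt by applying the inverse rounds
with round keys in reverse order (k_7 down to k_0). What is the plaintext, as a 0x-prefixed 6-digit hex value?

s_0 = ciphertext = 0x9CCFBA
s_1 = InvRound(s_0, k_7) = 0x310836
s_2 = InvRound(s_1, k_6) = 0x9BFF96
s_3 = InvRound(s_2, k_5) = 0xE18473
s_4 = InvRound(s_3, k_4) = 0x82022E
s_5 = InvRound(s_4, k_3) = 0x67A38E
s_6 = InvRound(s_5, k_2) = 0x475B69
s_7 = InvRound(s_6, k_1) = 0x2C83FE
s_8 = InvRound(s_7, k_0) = 0xC34759

0xC34759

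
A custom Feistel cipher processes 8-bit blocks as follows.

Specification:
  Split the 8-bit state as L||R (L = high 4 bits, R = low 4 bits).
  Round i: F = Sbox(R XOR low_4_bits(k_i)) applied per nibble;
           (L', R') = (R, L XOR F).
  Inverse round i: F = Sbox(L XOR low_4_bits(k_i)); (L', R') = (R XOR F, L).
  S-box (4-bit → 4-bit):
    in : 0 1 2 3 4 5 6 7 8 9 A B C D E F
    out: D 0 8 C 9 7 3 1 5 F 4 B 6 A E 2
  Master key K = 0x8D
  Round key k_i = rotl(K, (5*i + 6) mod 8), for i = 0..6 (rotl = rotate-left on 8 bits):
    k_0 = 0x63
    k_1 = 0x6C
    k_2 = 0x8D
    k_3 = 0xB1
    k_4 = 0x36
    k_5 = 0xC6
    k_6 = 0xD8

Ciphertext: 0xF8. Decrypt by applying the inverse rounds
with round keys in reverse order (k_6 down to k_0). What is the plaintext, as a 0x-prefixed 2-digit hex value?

s_0 = ciphertext = 0xF8
s_1 = InvRound(s_0, k_6) = 0x9F
s_2 = InvRound(s_1, k_5) = 0xD9
s_3 = InvRound(s_2, k_4) = 0x2D
s_4 = InvRound(s_3, k_3) = 0x12
s_5 = InvRound(s_4, k_2) = 0x41
s_6 = InvRound(s_5, k_1) = 0x44
s_7 = InvRound(s_6, k_0) = 0x54

0x54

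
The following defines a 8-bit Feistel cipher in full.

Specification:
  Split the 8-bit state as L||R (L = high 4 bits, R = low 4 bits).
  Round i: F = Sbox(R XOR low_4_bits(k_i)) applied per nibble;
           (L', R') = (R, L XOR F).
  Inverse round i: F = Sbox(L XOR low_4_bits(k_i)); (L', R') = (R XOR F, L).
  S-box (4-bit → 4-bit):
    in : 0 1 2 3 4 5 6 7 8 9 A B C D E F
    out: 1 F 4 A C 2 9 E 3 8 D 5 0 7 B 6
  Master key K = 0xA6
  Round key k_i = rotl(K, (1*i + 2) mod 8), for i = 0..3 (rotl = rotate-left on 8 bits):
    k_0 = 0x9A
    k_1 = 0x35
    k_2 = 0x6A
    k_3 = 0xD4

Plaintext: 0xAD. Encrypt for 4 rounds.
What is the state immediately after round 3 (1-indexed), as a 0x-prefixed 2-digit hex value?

s_0 = plaintext = 0xAD
s_1 = Round(s_0, k_0) = 0xD4
s_2 = Round(s_1, k_1) = 0x42
s_3 = Round(s_2, k_2) = 0x27
s_4 = Round(s_3, k_3) = 0x78

0x27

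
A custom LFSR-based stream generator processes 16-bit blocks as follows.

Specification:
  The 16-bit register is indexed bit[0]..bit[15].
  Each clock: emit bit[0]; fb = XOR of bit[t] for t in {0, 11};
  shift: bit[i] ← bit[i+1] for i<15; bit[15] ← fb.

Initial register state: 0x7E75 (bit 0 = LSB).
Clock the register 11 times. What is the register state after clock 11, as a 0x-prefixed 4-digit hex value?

reg_0 = 0x7E75
clock 1: out=1, reg = 0x3F3A
clock 2: out=0, reg = 0x9F9D
clock 3: out=1, reg = 0x4FCE
clock 4: out=0, reg = 0xA7E7
clock 5: out=1, reg = 0xD3F3
clock 6: out=1, reg = 0xE9F9
clock 7: out=1, reg = 0x74FC
clock 8: out=0, reg = 0x3A7E
clock 9: out=0, reg = 0x9D3F
clock 10: out=1, reg = 0x4E9F
clock 11: out=1, reg = 0x274F

0x274F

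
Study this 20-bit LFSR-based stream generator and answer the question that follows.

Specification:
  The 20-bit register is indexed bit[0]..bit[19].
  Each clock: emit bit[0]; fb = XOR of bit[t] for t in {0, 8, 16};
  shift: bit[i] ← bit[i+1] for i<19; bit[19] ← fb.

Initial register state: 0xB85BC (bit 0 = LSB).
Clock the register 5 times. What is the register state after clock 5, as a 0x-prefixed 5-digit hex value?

reg_0 = 0xB85BC
clock 1: out=0, reg = 0x5C2DE
clock 2: out=0, reg = 0xAE16F
clock 3: out=1, reg = 0x570B7
clock 4: out=1, reg = 0x2B85B
clock 5: out=1, reg = 0x95C2D

0x95C2D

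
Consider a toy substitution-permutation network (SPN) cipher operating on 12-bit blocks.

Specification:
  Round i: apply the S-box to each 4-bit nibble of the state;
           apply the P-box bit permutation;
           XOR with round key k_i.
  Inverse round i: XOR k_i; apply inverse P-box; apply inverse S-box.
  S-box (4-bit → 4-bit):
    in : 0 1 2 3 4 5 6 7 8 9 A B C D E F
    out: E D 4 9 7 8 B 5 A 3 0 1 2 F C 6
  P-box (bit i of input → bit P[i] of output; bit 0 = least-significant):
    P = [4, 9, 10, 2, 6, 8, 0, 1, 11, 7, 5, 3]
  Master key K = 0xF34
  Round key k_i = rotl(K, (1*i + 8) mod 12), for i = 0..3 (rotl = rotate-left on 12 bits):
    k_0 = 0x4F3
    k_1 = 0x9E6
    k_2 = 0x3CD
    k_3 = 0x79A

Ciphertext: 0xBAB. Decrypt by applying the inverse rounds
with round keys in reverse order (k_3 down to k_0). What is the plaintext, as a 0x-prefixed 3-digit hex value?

0x792

s_0 = ciphertext = 0xBAB
s_1 = InvRound(s_0, k_3) = 0x727
s_2 = InvRound(s_1, k_2) = 0x032
s_3 = InvRound(s_2, k_1) = 0x993
s_4 = InvRound(s_3, k_0) = 0x792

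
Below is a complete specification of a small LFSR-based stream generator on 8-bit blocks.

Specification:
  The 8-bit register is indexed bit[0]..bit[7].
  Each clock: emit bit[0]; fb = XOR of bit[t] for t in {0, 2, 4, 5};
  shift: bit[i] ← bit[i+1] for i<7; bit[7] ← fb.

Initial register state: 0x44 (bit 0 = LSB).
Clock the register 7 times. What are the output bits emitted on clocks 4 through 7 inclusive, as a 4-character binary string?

reg_0 = 0x44
clock 1: out=0, reg = 0xA2
clock 2: out=0, reg = 0xD1
clock 3: out=1, reg = 0x68
clock 4: out=0, reg = 0xB4
clock 5: out=0, reg = 0xDA
clock 6: out=0, reg = 0xED
clock 7: out=1, reg = 0xF6

0001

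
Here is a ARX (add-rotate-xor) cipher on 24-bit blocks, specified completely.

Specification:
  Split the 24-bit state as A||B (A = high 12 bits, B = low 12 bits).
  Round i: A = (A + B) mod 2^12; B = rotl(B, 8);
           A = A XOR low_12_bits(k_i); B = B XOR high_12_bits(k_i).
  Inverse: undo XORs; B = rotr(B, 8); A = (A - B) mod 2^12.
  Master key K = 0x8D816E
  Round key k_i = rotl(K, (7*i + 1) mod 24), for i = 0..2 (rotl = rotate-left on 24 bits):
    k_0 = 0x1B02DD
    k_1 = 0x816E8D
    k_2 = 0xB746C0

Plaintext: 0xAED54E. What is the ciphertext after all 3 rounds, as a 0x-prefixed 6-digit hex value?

0xFEF3BA

s_0 = plaintext = 0xAED54E
s_1 = Round(s_0, k_0) = 0x2E6FE4
s_2 = Round(s_1, k_1) = 0xC47CE8
s_3 = Round(s_2, k_2) = 0xFEF3BA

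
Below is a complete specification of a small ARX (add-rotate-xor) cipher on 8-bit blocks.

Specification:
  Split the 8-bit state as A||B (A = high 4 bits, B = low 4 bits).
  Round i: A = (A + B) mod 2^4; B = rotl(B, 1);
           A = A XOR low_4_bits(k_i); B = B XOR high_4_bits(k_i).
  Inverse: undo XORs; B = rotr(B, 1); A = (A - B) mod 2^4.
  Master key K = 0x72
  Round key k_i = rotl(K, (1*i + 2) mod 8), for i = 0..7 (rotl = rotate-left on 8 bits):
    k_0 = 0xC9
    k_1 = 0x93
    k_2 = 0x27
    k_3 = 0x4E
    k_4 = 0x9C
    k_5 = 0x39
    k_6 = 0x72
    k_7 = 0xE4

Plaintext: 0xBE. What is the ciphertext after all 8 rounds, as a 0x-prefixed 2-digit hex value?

s_0 = plaintext = 0xBE
s_1 = Round(s_0, k_0) = 0x01
s_2 = Round(s_1, k_1) = 0x2B
s_3 = Round(s_2, k_2) = 0xA5
s_4 = Round(s_3, k_3) = 0x1E
s_5 = Round(s_4, k_4) = 0x34
s_6 = Round(s_5, k_5) = 0xEB
s_7 = Round(s_6, k_6) = 0xB0
s_8 = Round(s_7, k_7) = 0xFE

0xFE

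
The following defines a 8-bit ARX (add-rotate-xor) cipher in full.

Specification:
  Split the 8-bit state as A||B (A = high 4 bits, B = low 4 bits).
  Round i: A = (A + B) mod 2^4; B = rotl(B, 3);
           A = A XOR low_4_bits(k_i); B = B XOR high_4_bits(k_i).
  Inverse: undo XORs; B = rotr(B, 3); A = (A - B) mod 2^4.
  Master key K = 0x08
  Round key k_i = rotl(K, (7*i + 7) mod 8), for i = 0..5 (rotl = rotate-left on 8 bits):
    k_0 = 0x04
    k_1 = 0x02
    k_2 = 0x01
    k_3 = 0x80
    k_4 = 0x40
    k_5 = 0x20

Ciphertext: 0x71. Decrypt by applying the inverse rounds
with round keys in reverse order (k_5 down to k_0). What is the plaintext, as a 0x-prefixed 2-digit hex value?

0x2C

s_0 = ciphertext = 0x71
s_1 = InvRound(s_0, k_5) = 0x16
s_2 = InvRound(s_1, k_4) = 0xD4
s_3 = InvRound(s_2, k_3) = 0x49
s_4 = InvRound(s_3, k_2) = 0x23
s_5 = InvRound(s_4, k_1) = 0xA6
s_6 = InvRound(s_5, k_0) = 0x2C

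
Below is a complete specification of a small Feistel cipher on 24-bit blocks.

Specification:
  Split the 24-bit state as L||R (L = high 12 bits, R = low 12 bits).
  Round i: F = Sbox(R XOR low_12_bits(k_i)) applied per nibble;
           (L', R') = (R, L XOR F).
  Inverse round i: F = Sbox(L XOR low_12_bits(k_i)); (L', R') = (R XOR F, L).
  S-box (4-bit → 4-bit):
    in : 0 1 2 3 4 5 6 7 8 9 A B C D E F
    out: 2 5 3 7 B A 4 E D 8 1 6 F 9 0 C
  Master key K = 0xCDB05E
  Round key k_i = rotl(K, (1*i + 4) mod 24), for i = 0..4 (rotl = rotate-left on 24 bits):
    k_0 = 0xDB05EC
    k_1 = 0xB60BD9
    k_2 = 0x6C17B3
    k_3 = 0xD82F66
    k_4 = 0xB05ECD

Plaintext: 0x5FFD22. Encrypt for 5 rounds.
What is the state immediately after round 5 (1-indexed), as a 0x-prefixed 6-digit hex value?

0xA01ADA

s_0 = plaintext = 0x5FFD22
s_1 = Round(s_0, k_0) = 0xD2280F
s_2 = Round(s_1, k_1) = 0x80FAB6
s_3 = Round(s_2, k_2) = 0xAB6125
s_4 = Round(s_3, k_3) = 0x125A01
s_5 = Round(s_4, k_4) = 0xA01ADA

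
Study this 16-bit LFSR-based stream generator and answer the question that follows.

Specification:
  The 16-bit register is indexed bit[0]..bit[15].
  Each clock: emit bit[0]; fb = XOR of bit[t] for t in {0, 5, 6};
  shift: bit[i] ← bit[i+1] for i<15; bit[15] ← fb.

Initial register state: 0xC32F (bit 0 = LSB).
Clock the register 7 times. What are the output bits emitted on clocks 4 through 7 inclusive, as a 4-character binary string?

reg_0 = 0xC32F
clock 1: out=1, reg = 0x6197
clock 2: out=1, reg = 0xB0CB
clock 3: out=1, reg = 0x5865
clock 4: out=1, reg = 0xAC32
clock 5: out=0, reg = 0xD619
clock 6: out=1, reg = 0xEB0C
clock 7: out=0, reg = 0x7586

1010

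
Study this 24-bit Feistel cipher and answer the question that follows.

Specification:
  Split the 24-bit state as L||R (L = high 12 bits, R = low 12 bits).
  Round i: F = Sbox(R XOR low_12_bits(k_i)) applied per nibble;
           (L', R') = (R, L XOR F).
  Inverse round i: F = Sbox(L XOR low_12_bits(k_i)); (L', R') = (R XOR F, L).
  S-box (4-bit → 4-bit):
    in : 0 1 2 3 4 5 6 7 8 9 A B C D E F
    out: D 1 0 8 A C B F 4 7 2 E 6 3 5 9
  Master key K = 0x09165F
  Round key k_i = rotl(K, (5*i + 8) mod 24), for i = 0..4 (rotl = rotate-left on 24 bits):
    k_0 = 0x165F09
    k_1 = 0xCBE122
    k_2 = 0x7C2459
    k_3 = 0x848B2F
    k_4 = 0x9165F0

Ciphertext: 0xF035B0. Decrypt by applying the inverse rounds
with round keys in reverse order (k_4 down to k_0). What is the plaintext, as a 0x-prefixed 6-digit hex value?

s_0 = ciphertext = 0xF035B0
s_1 = InvRound(s_0, k_4) = 0x728F03
s_2 = InvRound(s_1, k_3) = 0x9DC728
s_3 = InvRound(s_2, k_2) = 0x4649DC
s_4 = InvRound(s_3, k_1) = 0x577464
s_5 = InvRound(s_4, k_0) = 0x691577

0x691577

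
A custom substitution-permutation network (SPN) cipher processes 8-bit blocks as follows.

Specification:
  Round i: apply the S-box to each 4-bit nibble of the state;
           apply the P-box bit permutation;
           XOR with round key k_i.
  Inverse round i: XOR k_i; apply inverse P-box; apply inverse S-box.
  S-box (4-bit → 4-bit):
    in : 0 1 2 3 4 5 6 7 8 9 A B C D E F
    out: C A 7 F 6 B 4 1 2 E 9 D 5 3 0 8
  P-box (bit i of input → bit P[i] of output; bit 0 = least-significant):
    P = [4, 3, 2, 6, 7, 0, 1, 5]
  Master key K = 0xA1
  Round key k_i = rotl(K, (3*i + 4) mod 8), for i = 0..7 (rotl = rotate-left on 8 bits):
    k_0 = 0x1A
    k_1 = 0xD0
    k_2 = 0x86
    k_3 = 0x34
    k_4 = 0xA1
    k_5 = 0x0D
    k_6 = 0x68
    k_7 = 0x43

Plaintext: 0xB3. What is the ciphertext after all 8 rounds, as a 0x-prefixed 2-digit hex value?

0xFE

s_0 = plaintext = 0xB3
s_1 = Round(s_0, k_0) = 0xE4
s_2 = Round(s_1, k_1) = 0xDC
s_3 = Round(s_2, k_2) = 0x13
s_4 = Round(s_3, k_3) = 0x49
s_5 = Round(s_4, k_4) = 0xEE
s_6 = Round(s_5, k_5) = 0x0D
s_7 = Round(s_6, k_6) = 0x52
s_8 = Round(s_7, k_7) = 0xFE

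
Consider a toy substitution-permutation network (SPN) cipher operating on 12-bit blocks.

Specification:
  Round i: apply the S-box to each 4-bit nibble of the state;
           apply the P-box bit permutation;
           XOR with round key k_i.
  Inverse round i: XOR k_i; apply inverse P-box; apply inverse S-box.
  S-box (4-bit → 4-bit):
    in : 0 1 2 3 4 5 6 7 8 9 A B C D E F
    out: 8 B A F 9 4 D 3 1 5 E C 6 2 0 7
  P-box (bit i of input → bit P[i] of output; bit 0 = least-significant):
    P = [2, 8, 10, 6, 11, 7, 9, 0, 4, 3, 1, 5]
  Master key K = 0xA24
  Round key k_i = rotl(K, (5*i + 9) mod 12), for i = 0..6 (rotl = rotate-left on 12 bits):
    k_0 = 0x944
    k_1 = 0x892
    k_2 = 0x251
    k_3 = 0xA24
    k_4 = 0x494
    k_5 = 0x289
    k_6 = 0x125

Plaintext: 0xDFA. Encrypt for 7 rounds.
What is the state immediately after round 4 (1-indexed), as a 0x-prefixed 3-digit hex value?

s_0 = plaintext = 0xDFA
s_1 = Round(s_0, k_0) = 0x68C
s_2 = Round(s_1, k_1) = 0x5A0
s_3 = Round(s_2, k_2) = 0x092
s_4 = Round(s_3, k_3) = 0x144
s_5 = Round(s_4, k_4) = 0xCE9
s_6 = Round(s_5, k_5) = 0x687
s_7 = Round(s_6, k_6) = 0x813

0x144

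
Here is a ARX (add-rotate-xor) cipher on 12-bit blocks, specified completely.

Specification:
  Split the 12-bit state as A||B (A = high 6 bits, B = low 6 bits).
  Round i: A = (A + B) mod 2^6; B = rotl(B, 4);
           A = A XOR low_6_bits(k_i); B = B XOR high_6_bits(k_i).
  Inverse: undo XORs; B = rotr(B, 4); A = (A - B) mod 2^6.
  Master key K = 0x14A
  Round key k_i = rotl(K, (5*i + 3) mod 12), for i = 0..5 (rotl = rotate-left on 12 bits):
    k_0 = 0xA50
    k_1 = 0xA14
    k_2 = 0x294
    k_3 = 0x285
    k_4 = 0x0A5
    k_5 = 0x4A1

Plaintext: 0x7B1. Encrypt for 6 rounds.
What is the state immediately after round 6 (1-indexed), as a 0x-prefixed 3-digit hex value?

0xDCD

s_0 = plaintext = 0x7B1
s_1 = Round(s_0, k_0) = 0x7F5
s_2 = Round(s_1, k_1) = 0x035
s_3 = Round(s_2, k_2) = 0x857
s_4 = Round(s_3, k_3) = 0xF7F
s_5 = Round(s_4, k_4) = 0x67D
s_6 = Round(s_5, k_5) = 0xDCD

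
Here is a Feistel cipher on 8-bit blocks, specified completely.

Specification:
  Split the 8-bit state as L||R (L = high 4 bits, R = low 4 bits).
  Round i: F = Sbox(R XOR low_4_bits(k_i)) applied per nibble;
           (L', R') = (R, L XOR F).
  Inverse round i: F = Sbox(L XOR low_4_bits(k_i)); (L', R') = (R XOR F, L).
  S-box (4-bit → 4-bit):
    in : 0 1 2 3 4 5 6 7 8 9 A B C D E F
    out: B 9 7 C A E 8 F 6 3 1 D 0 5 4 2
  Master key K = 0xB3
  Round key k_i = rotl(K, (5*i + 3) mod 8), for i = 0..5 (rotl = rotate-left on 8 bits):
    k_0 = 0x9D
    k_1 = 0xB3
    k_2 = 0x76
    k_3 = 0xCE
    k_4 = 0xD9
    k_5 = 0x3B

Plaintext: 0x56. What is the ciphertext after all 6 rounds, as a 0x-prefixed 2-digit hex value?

0x90

s_0 = plaintext = 0x56
s_1 = Round(s_0, k_0) = 0x68
s_2 = Round(s_1, k_1) = 0x8B
s_3 = Round(s_2, k_2) = 0xBD
s_4 = Round(s_3, k_3) = 0xD7
s_5 = Round(s_4, k_4) = 0x79
s_6 = Round(s_5, k_5) = 0x90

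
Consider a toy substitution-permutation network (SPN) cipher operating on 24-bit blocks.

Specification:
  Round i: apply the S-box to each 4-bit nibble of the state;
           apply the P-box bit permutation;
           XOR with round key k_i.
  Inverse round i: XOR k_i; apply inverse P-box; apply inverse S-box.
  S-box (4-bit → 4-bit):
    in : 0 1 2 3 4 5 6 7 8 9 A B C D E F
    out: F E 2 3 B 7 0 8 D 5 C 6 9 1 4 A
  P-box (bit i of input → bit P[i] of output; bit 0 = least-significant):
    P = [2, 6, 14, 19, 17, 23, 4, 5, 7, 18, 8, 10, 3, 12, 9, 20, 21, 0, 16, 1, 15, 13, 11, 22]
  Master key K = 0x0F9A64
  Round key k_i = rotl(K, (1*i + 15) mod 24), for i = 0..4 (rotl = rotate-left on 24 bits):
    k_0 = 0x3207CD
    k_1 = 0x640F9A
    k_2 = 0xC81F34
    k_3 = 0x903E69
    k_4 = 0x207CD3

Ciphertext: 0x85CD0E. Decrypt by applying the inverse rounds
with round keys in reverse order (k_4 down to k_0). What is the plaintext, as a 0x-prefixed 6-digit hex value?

0x038393

s_0 = ciphertext = 0x85CD0E
s_1 = InvRound(s_0, k_4) = 0x3535B3
s_2 = InvRound(s_1, k_3) = 0xE895B2
s_3 = InvRound(s_2, k_2) = 0x9CED6D
s_4 = InvRound(s_3, k_1) = 0x44AD10
s_5 = InvRound(s_4, k_0) = 0x038393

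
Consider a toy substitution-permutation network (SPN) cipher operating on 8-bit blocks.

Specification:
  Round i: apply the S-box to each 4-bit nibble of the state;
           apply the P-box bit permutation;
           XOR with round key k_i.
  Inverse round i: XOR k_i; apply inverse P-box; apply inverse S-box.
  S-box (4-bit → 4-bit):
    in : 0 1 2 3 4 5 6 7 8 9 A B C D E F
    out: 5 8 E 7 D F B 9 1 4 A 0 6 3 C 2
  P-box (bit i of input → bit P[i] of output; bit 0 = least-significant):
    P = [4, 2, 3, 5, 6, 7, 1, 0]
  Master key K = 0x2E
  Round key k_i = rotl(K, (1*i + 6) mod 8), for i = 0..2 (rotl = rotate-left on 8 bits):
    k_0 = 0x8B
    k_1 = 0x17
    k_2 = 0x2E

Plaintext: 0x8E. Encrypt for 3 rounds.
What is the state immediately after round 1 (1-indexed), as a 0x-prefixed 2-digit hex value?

0xE3

s_0 = plaintext = 0x8E
s_1 = Round(s_0, k_0) = 0xE3
s_2 = Round(s_1, k_1) = 0x08
s_3 = Round(s_2, k_2) = 0x7C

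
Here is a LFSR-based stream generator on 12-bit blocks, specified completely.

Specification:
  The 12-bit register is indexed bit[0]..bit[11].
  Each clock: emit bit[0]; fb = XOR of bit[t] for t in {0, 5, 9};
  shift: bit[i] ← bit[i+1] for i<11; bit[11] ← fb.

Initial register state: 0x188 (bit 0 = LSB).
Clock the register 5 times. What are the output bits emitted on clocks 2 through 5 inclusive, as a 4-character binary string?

reg_0 = 0x188
clock 1: out=0, reg = 0x0C4
clock 2: out=0, reg = 0x062
clock 3: out=0, reg = 0x831
clock 4: out=1, reg = 0x418
clock 5: out=0, reg = 0x20C

0010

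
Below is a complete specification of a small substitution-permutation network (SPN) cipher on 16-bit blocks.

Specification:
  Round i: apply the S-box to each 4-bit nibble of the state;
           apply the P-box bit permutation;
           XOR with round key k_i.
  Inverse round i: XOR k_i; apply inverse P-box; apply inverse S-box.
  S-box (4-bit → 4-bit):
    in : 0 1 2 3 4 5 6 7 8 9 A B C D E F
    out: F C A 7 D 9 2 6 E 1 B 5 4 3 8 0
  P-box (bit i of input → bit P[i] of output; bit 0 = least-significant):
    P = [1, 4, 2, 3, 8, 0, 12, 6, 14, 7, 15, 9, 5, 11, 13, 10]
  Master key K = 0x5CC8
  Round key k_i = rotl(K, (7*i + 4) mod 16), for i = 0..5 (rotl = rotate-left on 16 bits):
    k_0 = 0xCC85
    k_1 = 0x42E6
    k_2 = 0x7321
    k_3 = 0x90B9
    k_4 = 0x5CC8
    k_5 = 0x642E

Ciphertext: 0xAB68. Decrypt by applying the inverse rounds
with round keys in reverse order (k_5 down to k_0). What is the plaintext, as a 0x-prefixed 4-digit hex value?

s_0 = ciphertext = 0xAB68
s_1 = InvRound(s_0, k_5) = 0x245B
s_2 = InvRound(s_1, k_4) = 0x7D7D
s_3 = InvRound(s_2, k_3) = 0x835C
s_4 = InvRound(s_3, k_2) = 0xBB88
s_5 = InvRound(s_4, k_1) = 0x3B44
s_6 = InvRound(s_5, k_0) = 0x100F

0x100F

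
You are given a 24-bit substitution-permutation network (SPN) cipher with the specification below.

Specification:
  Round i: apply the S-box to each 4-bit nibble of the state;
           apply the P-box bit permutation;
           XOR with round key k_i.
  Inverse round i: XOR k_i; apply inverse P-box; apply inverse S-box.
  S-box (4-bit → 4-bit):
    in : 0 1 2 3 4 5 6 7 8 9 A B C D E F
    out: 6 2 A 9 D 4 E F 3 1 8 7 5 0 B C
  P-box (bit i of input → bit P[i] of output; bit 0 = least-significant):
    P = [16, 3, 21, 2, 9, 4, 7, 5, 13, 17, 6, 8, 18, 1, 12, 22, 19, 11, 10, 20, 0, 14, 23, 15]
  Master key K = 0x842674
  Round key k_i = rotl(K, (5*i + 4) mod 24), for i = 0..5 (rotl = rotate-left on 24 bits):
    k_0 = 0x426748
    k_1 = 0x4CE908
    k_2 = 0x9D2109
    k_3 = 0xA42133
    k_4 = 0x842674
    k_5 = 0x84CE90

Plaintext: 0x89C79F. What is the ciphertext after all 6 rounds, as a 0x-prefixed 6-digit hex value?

s_0 = plaintext = 0x89C79F
s_1 = Round(s_0, k_0) = 0x6C140D
s_2 = Round(s_1, k_1) = 0xC40CDA
s_3 = Round(s_2, k_2) = 0x05154E
s_4 = Round(s_3, k_3) = 0x2567DD
s_5 = Round(s_4, k_4) = 0xC6D336
s_6 = Round(s_5, k_5) = 0x34E1BD

0x34E1BD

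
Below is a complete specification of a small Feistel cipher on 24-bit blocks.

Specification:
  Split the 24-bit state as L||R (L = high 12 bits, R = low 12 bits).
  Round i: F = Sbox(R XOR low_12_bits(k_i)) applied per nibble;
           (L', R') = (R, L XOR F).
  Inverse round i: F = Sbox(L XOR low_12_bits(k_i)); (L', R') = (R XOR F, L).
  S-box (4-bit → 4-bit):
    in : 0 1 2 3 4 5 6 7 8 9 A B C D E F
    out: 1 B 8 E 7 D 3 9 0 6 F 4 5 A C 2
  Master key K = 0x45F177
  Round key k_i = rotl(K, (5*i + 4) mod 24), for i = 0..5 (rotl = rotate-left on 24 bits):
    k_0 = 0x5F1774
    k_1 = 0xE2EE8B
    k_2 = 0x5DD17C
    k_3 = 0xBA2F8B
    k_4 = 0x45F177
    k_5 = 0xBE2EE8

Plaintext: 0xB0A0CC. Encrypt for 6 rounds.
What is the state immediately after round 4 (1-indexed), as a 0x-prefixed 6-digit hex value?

0x58EA8A

s_0 = plaintext = 0xB0A0CC
s_1 = Round(s_0, k_0) = 0x0CC24A
s_2 = Round(s_1, k_1) = 0x24A597
s_3 = Round(s_2, k_2) = 0x59758E
s_4 = Round(s_3, k_3) = 0x58EA8A
s_5 = Round(s_4, k_4) = 0xA8A1A4
s_6 = Round(s_5, k_5) = 0x1A48FF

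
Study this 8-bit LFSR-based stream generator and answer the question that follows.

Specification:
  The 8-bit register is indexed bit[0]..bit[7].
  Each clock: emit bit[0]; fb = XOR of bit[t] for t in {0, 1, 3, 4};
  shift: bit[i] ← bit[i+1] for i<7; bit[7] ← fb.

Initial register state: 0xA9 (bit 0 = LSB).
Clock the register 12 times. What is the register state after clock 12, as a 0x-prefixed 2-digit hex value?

reg_0 = 0xA9
clock 1: out=1, reg = 0x54
clock 2: out=0, reg = 0xAA
clock 3: out=0, reg = 0x55
clock 4: out=1, reg = 0x2A
clock 5: out=0, reg = 0x15
clock 6: out=1, reg = 0x0A
clock 7: out=0, reg = 0x05
clock 8: out=1, reg = 0x82
clock 9: out=0, reg = 0xC1
clock 10: out=1, reg = 0xE0
clock 11: out=0, reg = 0x70
clock 12: out=0, reg = 0xB8

0xB8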